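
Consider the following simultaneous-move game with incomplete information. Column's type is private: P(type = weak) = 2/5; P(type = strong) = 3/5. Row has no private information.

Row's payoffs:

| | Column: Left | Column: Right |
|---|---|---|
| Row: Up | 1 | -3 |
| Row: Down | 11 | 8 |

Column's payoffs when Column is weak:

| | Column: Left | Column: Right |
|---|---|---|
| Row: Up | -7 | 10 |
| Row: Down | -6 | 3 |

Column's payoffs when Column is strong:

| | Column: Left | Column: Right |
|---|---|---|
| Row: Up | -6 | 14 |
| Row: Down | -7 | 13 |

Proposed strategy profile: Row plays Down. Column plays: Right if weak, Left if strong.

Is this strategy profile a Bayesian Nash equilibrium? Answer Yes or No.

A profile is a BNE iff every type of every player is best-responding given beliefs about the other side.
Row plays Down: E[Down] = 2/5·(8) + 3/5·(11) = 49/5; E[Up] = -3/5. Best-responding. ✓
Column (type weak), facing Down: Left gives -6, Right gives 3. Proposed Right is best. ✓
Column (type strong), facing Down: Left gives -7, Right gives 13. Proposed Left is not best — profitable deviation exists. ✗

No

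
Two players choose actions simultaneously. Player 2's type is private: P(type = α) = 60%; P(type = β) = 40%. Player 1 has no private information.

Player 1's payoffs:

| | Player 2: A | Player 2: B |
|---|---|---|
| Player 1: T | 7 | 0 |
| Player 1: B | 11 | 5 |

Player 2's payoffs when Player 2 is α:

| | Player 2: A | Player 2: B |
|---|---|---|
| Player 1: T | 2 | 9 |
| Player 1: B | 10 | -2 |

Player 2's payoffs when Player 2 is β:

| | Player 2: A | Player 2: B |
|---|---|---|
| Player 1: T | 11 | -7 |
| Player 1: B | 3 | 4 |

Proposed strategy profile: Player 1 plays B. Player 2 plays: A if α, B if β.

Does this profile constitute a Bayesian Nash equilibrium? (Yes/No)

A profile is a BNE iff every type of every player is best-responding given beliefs about the other side.
Player 1 plays B: E[B] = 0.6·(11) + 0.4·(5) = 8.6; E[T] = 4.2. Best-responding. ✓
Player 2 (type α), facing B: A gives 10, B gives -2. Proposed A is best. ✓
Player 2 (type β), facing B: A gives 3, B gives 4. Proposed B is best. ✓

Yes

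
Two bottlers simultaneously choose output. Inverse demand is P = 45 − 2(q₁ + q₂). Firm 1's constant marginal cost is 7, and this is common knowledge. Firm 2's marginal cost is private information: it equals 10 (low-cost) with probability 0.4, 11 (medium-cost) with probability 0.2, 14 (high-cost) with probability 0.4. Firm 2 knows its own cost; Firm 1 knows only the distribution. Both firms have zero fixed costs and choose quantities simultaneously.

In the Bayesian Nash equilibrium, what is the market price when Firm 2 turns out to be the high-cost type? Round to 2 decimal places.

Type-c best response for Firm 2: q₂(c) = (45 − c)/4 − q₁/2.
Firm 1 maximizes expected profit; its first-order condition is 45 − 4q₁ − 2E[q₂] − 7 = 0.
Substituting E[q₂] and solving: E[c₂] = 11.8, so q₁ = (45 − 2·7 + 11.8)/6 = 7.13333.
q₂(high-cost) = 4.18333, so P = 45 − 2·(7.13333 + 4.18333) = 22.3667.

22.37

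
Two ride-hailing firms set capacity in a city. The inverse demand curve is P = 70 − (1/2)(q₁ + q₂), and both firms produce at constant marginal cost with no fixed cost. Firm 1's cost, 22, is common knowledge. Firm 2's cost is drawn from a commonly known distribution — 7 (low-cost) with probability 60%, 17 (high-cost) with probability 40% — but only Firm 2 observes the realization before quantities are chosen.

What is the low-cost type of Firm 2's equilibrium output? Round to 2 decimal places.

Firm 2 with cost c maximizes (70 − (1/2)(q₁+q₂) − c)·q₂, giving q₂(c) = (70 − c − (1/2)q₁).
E[c₂] = 0.6·7 + 0.4·17 = 11
Firm 1's FOC against E[q₂] yields q₁ = (70 − 2·22 + E[c₂])/(3/2) = (70 − 44 + 11)/(3/2) = 24.6667.
q₂(low-cost) = (70 − 7 − (1/2)·24.6667) = 50.6667.

50.67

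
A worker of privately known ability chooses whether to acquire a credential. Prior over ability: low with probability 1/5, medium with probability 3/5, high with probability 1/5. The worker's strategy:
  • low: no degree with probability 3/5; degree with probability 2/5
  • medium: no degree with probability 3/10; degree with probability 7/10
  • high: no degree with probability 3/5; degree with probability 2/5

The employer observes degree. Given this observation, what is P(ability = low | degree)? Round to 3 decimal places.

0.138

P(degree) = (1/5)·(2/5) + (3/5)·(7/10) + (1/5)·(2/5) = 29/50
P(low | degree) = ((1/5)·(2/5)) / (29/50) = (2/25) / (29/50) = 4/29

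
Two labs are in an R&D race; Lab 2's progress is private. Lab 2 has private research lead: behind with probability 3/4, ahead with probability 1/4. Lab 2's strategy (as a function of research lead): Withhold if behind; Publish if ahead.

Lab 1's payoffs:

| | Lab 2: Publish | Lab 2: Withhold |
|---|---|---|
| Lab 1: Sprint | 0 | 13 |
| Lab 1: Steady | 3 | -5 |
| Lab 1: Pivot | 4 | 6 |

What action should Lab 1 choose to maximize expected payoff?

Sprint

Compute Lab 1's expected payoff for each action, taking the expectation over Lab 2's type.
E[Sprint] = 3/4·(13) + 1/4·(0) = 39/4
E[Steady] = 3/4·(-5) + 1/4·(3) = -3
E[Pivot] = 3/4·(6) + 1/4·(4) = 11/2
Best response: Sprint (39/4 is the largest).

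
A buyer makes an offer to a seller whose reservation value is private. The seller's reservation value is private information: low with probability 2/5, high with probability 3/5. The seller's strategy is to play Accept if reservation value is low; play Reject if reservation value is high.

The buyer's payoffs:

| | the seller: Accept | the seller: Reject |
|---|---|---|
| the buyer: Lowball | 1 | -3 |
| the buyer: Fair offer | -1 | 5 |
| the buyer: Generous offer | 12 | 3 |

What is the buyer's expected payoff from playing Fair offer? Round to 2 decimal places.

E[Fair offer] = 2/5·(-1) + 3/5·5 = (-2/5) + 3 = 13/5

2.60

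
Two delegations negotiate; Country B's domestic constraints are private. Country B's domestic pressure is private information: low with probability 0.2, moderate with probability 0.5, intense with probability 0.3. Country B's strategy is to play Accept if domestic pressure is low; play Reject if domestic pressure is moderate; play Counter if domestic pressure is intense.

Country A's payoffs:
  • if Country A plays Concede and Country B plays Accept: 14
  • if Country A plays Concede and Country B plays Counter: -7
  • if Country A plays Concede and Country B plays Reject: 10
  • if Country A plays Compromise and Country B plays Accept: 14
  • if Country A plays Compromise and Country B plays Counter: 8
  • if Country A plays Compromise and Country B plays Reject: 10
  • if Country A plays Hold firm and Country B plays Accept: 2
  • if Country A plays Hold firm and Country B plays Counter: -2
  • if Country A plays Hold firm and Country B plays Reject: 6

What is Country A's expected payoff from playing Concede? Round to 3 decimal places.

Take the expectation over Country B's domestic pressure, weighting each type's action by its prior probability.
E[Concede] = 0.2·14 + 0.5·10 + 0.3·(-7) = 2.8 + 5 + (-2.1) = 5.7

5.700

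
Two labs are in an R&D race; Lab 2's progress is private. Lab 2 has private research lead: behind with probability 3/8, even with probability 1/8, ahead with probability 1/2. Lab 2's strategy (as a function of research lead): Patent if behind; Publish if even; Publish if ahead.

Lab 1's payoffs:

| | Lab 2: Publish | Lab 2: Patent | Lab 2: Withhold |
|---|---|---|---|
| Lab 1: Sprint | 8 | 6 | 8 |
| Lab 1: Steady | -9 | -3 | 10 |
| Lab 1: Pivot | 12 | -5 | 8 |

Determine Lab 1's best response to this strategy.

Compute Lab 1's expected payoff for each action, taking the expectation over Lab 2's type.
E[Sprint] = 3/8·(6) + 1/8·(8) + 1/2·(8) = 29/4
E[Steady] = 3/8·(-3) + 1/8·(-9) + 1/2·(-9) = -27/4
E[Pivot] = 3/8·(-5) + 1/8·(12) + 1/2·(12) = 45/8
Best response: Sprint (29/4 is the largest).

Sprint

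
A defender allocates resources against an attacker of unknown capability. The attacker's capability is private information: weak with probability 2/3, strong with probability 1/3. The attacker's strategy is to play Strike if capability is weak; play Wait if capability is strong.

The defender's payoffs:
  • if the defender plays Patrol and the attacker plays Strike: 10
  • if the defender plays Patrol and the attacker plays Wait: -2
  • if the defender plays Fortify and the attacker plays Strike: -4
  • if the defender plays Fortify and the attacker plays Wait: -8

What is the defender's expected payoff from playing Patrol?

6

E[Patrol] = 2/3·10 + 1/3·(-2) = 20/3 + (-2/3) = 6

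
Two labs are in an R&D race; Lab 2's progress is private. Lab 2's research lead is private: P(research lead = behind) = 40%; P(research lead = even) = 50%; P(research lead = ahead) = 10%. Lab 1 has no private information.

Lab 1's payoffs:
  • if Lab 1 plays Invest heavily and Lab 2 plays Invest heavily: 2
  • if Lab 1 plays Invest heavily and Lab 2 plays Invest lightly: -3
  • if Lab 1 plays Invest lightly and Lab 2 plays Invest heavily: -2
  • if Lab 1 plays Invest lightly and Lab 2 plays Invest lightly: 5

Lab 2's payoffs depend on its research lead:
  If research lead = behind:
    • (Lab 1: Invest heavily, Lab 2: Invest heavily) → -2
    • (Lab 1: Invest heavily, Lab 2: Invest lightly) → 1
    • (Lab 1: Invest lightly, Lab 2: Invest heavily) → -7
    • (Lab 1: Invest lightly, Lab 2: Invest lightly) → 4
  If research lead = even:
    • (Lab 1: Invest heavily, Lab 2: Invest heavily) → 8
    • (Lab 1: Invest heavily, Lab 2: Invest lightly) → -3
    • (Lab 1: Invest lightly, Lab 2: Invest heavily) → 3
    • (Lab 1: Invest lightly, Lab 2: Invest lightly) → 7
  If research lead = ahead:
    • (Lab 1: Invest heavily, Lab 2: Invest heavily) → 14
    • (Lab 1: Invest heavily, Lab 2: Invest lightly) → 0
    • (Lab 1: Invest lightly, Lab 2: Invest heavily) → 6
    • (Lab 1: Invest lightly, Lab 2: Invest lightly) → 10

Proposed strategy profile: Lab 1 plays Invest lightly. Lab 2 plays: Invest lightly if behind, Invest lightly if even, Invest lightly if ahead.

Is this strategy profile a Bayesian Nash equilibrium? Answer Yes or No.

Lab 1 plays Invest lightly: E[Invest lightly] = 0.4·(5) + 0.5·(5) + 0.1·(5) = 5; E[Invest heavily] = -3. Best-responding. ✓
Lab 2 (research lead behind), facing Invest lightly: Invest heavily gives -7, Invest lightly gives 4. Proposed Invest lightly is best. ✓
Lab 2 (research lead even), facing Invest lightly: Invest heavily gives 3, Invest lightly gives 7. Proposed Invest lightly is best. ✓
Lab 2 (research lead ahead), facing Invest lightly: Invest heavily gives 6, Invest lightly gives 10. Proposed Invest lightly is best. ✓

Yes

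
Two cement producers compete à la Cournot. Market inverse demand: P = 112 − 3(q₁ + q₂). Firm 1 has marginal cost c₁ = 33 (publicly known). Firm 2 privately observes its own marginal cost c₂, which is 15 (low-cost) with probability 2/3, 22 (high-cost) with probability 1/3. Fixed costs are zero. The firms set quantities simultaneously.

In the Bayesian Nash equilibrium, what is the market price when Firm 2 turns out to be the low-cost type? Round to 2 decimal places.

Firm 2 with cost c maximizes (112 − 3(q₁+q₂) − c)·q₂, giving q₂(c) = (112 − c − 3q₁)/6.
E[c₂] = 2/3·15 + 1/3·22 = 17.3333
Firm 1's FOC against E[q₂] yields q₁ = (112 − 2·33 + E[c₂])/9 = (112 − 66 + 17.3333)/9 = 7.03704.
q₂(low-cost) = 12.6481, so P = 112 − 3·(7.03704 + 12.6481) = 52.9444.

52.94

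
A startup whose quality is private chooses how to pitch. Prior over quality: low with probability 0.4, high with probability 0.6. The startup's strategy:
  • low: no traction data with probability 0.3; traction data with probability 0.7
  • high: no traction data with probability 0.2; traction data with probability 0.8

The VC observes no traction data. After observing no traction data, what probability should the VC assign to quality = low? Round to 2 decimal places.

P(no traction data) = 0.4·0.3 + 0.6·0.2 = 0.24
P(low | no traction data) = (0.4·0.3) / 0.24 = 0.12 / 0.24 = 0.5

0.50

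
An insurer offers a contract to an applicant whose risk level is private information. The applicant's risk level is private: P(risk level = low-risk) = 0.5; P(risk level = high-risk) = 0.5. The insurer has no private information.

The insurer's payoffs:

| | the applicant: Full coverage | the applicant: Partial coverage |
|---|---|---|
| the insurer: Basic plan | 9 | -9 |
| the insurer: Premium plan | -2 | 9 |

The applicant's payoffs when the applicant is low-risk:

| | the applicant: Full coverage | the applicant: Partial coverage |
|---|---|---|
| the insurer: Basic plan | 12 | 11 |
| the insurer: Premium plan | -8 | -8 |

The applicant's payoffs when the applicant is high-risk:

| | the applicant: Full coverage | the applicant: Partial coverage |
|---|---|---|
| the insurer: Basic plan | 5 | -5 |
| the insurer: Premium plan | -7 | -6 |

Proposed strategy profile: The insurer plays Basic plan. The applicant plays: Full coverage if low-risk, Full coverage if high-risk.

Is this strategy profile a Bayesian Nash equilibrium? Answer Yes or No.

Yes

A profile is a BNE iff every type of every player is best-responding given beliefs about the other side.
The insurer plays Basic plan: E[Basic plan] = 0.5·(9) + 0.5·(9) = 9; E[Premium plan] = -2. Best-responding. ✓
The applicant (risk level low-risk), facing Basic plan: Full coverage gives 12, Partial coverage gives 11. Proposed Full coverage is best. ✓
The applicant (risk level high-risk), facing Basic plan: Full coverage gives 5, Partial coverage gives -5. Proposed Full coverage is best. ✓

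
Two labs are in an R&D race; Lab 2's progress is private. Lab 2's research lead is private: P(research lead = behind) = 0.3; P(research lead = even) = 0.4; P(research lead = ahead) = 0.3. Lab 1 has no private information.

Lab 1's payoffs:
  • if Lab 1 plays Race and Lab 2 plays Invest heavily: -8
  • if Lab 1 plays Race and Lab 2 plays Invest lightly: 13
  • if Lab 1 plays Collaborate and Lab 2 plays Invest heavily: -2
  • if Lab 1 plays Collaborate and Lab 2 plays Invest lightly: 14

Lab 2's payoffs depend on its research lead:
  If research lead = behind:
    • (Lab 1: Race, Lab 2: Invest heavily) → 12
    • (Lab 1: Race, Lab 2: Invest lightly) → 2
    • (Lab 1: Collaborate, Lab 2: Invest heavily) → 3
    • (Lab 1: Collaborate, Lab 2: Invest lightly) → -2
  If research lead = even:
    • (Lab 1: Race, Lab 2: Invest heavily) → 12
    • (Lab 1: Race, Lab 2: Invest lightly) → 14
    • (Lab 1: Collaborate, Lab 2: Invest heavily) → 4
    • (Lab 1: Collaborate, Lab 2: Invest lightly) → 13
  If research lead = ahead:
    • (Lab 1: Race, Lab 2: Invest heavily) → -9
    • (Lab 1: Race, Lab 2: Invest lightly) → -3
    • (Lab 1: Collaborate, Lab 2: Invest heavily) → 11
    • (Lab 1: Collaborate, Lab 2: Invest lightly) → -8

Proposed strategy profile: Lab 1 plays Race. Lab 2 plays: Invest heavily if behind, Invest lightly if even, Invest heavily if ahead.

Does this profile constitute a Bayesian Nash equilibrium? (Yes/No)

No

Lab 1 plays Race: E[Race] = 0.3·(-8) + 0.4·(13) + 0.3·(-8) = 0.4; E[Collaborate] = 4.4. Not best-responding. ✗
Lab 2 (research lead behind), facing Race: Invest heavily gives 12, Invest lightly gives 2. Proposed Invest heavily is best. ✓
Lab 2 (research lead even), facing Race: Invest heavily gives 12, Invest lightly gives 14. Proposed Invest lightly is best. ✓
Lab 2 (research lead ahead), facing Race: Invest heavily gives -9, Invest lightly gives -3. Proposed Invest heavily is not best — profitable deviation exists. ✗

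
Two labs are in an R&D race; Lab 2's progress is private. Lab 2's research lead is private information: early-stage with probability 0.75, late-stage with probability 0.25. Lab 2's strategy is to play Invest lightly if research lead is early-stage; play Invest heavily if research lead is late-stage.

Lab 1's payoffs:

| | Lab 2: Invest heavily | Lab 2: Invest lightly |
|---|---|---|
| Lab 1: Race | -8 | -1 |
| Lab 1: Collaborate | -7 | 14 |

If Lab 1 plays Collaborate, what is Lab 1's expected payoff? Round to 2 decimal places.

E[Collaborate] = 0.75·14 + 0.25·(-7) = 10.5 + (-1.75) = 8.75

8.75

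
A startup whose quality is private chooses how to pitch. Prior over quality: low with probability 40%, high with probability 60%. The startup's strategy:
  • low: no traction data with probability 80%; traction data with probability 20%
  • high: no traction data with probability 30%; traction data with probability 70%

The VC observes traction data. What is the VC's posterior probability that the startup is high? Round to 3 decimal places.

0.840

Apply Bayes' rule using the sender's strategy as the likelihood.
P(traction data) = 0.4·0.2 + 0.6·0.7 = 0.5
P(high | traction data) = (0.6·0.7) / 0.5 = 0.42 / 0.5 = 0.84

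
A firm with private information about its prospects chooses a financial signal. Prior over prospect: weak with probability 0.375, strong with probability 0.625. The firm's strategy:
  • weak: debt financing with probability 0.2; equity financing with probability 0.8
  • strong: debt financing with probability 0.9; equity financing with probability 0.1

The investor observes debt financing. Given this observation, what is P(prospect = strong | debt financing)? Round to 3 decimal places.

P(debt financing) = 0.375·0.2 + 0.625·0.9 = 0.6375
P(strong | debt financing) = (0.625·0.9) / 0.6375 = 0.5625 / 0.6375 = 0.882353

0.882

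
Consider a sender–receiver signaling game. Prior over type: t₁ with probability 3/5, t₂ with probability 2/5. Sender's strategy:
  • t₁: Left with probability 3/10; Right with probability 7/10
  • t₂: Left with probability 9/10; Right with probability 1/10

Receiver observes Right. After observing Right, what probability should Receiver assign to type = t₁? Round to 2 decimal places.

0.91

Apply Bayes' rule using the sender's strategy as the likelihood.
P(Right) = (3/5)·(7/10) + (2/5)·(1/10) = 23/50
P(t₁ | Right) = ((3/5)·(7/10)) / (23/50) = (21/50) / (23/50) = 21/23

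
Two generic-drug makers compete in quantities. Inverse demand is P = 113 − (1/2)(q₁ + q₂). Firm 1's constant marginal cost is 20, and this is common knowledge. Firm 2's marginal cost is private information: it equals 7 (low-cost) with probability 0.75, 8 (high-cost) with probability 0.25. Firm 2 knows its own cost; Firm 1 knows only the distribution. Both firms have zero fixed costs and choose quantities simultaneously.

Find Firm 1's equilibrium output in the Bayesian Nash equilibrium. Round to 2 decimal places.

53.50

Each type of Firm 2 best-responds to q₁; Firm 1 best-responds to the expected q₂ over Firm 2's types.
Firm 2 with cost c maximizes (113 − (1/2)(q₁+q₂) − c)·q₂, giving q₂(c) = (113 − c − (1/2)q₁).
E[c₂] = 0.75·7 + 0.25·8 = 7.25
Firm 1's FOC against E[q₂] yields q₁ = (113 − 2·20 + E[c₂])/(3/2) = (113 − 40 + 7.25)/(3/2) = 53.5.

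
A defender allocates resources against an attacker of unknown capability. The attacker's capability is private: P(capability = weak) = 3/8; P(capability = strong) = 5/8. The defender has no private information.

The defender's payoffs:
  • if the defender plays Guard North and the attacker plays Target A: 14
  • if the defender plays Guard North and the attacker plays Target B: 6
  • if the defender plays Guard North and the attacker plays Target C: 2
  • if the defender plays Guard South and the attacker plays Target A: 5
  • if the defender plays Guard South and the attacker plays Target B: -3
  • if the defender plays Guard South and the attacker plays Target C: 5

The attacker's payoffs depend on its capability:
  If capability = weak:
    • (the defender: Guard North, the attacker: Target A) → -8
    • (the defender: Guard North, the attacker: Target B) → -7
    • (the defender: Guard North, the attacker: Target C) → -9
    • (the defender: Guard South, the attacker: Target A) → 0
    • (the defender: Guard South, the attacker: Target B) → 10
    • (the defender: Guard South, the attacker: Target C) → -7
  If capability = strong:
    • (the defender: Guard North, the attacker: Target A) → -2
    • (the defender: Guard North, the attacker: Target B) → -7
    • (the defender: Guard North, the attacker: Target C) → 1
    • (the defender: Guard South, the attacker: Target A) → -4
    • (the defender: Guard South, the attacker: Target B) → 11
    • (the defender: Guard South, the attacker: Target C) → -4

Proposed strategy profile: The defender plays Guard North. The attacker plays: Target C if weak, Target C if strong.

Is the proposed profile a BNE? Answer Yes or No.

A profile is a BNE iff every type of every player is best-responding given beliefs about the other side.
The defender plays Guard North: E[Guard North] = 3/8·(2) + 5/8·(2) = 2; E[Guard South] = 5. Not best-responding. ✗
The attacker (capability weak), facing Guard North: Target A gives -8, Target B gives -7, Target C gives -9. Proposed Target C is not best — profitable deviation exists. ✗
The attacker (capability strong), facing Guard North: Target A gives -2, Target B gives -7, Target C gives 1. Proposed Target C is best. ✓

No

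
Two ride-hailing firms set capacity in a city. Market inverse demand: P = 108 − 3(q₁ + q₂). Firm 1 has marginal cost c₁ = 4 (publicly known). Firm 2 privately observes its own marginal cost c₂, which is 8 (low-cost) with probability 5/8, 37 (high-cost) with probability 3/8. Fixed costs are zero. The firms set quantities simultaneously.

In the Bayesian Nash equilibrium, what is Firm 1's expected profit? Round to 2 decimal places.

Firm 2 with cost c maximizes (108 − 3(q₁+q₂) − c)·q₂, giving q₂(c) = (108 − c − 3q₁)/6.
E[c₂] = 5/8·8 + 3/8·37 = 18.875
Firm 1's FOC against E[q₂] yields q₁ = (108 − 2·4 + E[c₂])/9 = (108 − 8 + 18.875)/9 = 13.2083.
E[P] = 108 − 3·(q₁ + E[q₂]) = 43.625; Firm 1's expected profit = (E[P] − 4)·q₁ = (43.625 − 4)·13.2083 = 523.38.

523.38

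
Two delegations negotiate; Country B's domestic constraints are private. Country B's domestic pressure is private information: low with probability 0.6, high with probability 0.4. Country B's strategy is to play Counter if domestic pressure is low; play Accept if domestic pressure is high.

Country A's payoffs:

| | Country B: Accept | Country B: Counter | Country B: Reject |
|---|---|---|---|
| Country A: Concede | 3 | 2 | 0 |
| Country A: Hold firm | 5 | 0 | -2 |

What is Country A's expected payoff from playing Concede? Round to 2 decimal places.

2.40

E[Concede] = 0.6·2 + 0.4·3 = 1.2 + 1.2 = 2.4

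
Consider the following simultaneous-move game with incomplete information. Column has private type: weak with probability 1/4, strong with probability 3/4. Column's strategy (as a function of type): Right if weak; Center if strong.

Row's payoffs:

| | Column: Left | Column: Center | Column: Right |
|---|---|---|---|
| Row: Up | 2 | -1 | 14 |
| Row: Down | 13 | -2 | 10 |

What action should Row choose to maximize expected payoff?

E[Up] = 1/4·(14) + 3/4·(-1) = 11/4
E[Down] = 1/4·(10) + 3/4·(-2) = 1
Best response: Up (11/4 is the largest).

Up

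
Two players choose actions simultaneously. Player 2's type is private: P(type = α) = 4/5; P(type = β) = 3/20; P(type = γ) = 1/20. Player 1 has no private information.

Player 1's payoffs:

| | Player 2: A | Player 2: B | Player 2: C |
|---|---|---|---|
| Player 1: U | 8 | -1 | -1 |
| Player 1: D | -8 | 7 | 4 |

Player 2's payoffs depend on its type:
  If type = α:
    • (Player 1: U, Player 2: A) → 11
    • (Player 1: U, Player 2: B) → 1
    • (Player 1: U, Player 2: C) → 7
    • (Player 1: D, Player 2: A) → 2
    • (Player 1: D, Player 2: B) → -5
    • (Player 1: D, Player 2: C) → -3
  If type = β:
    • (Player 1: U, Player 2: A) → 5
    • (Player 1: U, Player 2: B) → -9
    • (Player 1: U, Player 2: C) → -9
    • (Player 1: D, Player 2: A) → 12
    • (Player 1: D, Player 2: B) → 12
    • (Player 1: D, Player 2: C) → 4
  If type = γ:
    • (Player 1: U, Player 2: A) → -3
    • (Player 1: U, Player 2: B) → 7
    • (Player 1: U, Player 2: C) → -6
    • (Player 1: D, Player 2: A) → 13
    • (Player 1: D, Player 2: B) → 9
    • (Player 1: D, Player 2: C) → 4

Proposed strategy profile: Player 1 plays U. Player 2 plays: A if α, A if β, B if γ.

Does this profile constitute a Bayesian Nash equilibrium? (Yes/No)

Yes

Player 1 plays U: E[U] = 4/5·(8) + 3/20·(8) + 1/20·(-1) = 151/20; E[D] = -29/4. Best-responding. ✓
Player 2 (type α), facing U: A gives 11, B gives 1, C gives 7. Proposed A is best. ✓
Player 2 (type β), facing U: A gives 5, B gives -9, C gives -9. Proposed A is best. ✓
Player 2 (type γ), facing U: A gives -3, B gives 7, C gives -6. Proposed B is best. ✓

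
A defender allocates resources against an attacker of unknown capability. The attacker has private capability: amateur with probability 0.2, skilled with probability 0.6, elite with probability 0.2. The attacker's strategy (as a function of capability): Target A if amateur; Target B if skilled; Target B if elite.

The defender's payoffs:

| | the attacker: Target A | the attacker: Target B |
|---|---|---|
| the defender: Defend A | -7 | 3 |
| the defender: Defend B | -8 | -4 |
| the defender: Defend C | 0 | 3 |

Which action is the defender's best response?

Defend C

E[Defend A] = 0.2·(-7) + 0.6·(3) + 0.2·(3) = 1
E[Defend B] = 0.2·(-8) + 0.6·(-4) + 0.2·(-4) = -4.8
E[Defend C] = 0.2·(0) + 0.6·(3) + 0.2·(3) = 2.4
Best response: Defend C (2.4 is the largest).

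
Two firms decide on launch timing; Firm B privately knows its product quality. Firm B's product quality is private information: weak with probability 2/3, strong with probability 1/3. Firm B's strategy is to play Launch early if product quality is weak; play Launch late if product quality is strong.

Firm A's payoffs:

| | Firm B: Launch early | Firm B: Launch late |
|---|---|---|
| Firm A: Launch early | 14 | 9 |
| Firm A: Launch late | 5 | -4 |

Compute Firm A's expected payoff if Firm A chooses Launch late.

E[Launch late] = 2/3·5 + 1/3·(-4) = 10/3 + (-4/3) = 2

2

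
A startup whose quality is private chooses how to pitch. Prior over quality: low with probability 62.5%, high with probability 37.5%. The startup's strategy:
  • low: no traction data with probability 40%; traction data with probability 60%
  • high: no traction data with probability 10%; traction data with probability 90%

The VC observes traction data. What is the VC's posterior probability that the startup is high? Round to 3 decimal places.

0.474

Apply Bayes' rule using the sender's strategy as the likelihood.
P(traction data) = 0.625·0.6 + 0.375·0.9 = 0.7125
P(high | traction data) = (0.375·0.9) / 0.7125 = 0.3375 / 0.7125 = 0.473684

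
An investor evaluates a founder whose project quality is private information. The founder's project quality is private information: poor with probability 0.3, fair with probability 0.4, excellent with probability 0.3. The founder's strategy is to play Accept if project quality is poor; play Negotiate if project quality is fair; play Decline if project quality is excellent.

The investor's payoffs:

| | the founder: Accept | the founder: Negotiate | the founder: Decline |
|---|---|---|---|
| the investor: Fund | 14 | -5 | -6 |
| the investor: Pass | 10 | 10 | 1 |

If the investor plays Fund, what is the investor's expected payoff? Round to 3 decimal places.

0.400

E[Fund] = 0.3·14 + 0.4·(-5) + 0.3·(-6) = 4.2 + (-2) + (-1.8) = 0.4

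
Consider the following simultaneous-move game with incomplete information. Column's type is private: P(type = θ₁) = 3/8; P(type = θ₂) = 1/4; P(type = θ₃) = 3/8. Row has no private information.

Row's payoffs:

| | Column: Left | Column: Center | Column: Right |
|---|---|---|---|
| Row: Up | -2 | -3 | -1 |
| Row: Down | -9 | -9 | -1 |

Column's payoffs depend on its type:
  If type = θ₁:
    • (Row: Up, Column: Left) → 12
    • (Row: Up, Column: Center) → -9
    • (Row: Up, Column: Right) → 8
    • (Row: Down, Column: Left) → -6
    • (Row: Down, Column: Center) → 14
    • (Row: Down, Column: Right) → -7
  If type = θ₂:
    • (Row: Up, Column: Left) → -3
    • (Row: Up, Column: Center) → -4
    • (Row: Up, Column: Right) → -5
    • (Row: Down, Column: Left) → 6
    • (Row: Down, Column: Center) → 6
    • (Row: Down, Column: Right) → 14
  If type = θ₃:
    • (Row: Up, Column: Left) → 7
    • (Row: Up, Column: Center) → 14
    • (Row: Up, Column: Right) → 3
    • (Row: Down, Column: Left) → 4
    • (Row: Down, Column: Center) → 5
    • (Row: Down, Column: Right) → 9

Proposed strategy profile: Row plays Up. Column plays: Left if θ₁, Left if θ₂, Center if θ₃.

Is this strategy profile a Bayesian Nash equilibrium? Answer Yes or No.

Yes

Row plays Up: E[Up] = 3/8·(-2) + 1/4·(-2) + 3/8·(-3) = -19/8; E[Down] = -9. Best-responding. ✓
Column (type θ₁), facing Up: Left gives 12, Center gives -9, Right gives 8. Proposed Left is best. ✓
Column (type θ₂), facing Up: Left gives -3, Center gives -4, Right gives -5. Proposed Left is best. ✓
Column (type θ₃), facing Up: Left gives 7, Center gives 14, Right gives 3. Proposed Center is best. ✓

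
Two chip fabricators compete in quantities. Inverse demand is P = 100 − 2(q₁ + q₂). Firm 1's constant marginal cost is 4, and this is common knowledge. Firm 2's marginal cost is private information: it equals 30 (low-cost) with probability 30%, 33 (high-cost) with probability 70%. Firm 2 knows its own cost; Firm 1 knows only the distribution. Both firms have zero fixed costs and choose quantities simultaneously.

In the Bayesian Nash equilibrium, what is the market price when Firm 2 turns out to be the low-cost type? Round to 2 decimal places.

Firm 2 with cost c maximizes (100 − 2(q₁+q₂) − c)·q₂, giving q₂(c) = (100 − c − 2q₁)/4.
E[c₂] = 0.3·30 + 0.7·33 = 32.1
Firm 1's FOC against E[q₂] yields q₁ = (100 − 2·4 + E[c₂])/6 = (100 − 8 + 32.1)/6 = 20.6833.
q₂(low-cost) = 7.15833, so P = 100 − 2·(20.6833 + 7.15833) = 44.3167.

44.32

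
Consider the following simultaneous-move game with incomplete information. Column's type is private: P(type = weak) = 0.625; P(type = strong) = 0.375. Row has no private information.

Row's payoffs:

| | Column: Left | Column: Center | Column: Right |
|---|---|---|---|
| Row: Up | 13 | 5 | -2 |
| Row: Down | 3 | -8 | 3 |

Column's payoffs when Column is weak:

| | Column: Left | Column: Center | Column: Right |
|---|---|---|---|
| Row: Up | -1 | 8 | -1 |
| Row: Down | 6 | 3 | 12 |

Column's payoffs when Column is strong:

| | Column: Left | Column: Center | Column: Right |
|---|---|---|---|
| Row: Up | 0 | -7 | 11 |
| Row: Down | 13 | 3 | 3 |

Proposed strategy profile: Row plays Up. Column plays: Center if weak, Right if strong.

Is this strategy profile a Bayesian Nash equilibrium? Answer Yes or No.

Row plays Up: E[Up] = 0.625·(5) + 0.375·(-2) = 2.375; E[Down] = -3.875. Best-responding. ✓
Column (type weak), facing Up: Left gives -1, Center gives 8, Right gives -1. Proposed Center is best. ✓
Column (type strong), facing Up: Left gives 0, Center gives -7, Right gives 11. Proposed Right is best. ✓

Yes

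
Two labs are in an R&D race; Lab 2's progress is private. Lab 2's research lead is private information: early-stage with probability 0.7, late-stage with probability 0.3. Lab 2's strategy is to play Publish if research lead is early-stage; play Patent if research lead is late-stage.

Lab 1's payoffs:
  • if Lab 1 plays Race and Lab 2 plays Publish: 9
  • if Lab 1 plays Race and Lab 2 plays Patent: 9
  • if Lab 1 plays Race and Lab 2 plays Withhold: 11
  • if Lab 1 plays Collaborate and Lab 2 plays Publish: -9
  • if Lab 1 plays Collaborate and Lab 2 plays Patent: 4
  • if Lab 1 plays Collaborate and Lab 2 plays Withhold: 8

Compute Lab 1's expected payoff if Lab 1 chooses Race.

Take the expectation over Lab 2's research lead, weighting each type's action by its prior probability.
E[Race] = 0.7·9 + 0.3·9 = 6.3 + 2.7 = 9

9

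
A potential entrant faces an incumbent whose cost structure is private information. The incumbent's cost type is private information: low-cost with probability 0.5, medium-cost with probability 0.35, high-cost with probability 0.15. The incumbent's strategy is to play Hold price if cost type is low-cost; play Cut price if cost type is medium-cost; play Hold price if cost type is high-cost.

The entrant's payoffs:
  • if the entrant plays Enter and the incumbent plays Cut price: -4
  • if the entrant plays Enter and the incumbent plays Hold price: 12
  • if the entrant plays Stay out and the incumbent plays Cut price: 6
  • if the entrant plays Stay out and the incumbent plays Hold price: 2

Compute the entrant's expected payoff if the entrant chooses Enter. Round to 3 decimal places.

Take the expectation over the incumbent's cost type, weighting each type's action by its prior probability.
E[Enter] = 0.5·12 + 0.35·(-4) + 0.15·12 = 6 + (-1.4) + 1.8 = 6.4

6.400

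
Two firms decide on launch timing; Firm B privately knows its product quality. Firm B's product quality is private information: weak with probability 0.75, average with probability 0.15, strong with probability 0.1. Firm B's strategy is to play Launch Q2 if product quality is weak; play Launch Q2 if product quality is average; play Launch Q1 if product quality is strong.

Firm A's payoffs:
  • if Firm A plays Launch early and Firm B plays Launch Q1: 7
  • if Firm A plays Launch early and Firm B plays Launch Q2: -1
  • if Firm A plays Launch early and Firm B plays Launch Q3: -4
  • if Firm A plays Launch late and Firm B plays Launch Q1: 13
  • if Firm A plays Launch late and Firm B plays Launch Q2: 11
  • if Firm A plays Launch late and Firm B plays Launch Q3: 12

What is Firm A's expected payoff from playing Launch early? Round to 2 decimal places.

E[Launch early] = 0.75·(-1) + 0.15·(-1) + 0.1·7 = (-0.75) + (-0.15) + 0.7 = -0.2

-0.20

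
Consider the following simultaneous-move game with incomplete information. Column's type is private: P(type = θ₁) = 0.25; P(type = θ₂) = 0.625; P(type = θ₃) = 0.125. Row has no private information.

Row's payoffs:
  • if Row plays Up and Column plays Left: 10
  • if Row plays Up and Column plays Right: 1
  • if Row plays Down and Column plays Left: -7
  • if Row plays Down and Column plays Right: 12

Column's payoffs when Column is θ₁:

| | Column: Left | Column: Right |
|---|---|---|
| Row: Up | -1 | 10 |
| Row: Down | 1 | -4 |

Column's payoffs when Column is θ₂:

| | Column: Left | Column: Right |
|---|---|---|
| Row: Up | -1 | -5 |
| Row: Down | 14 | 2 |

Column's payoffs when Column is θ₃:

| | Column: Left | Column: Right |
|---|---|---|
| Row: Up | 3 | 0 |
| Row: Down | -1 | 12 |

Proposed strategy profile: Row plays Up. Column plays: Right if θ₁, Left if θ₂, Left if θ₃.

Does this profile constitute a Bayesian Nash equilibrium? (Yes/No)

Row plays Up: E[Up] = 0.25·(1) + 0.625·(10) + 0.125·(10) = 7.75; E[Down] = -2.25. Best-responding. ✓
Column (type θ₁), facing Up: Left gives -1, Right gives 10. Proposed Right is best. ✓
Column (type θ₂), facing Up: Left gives -1, Right gives -5. Proposed Left is best. ✓
Column (type θ₃), facing Up: Left gives 3, Right gives 0. Proposed Left is best. ✓

Yes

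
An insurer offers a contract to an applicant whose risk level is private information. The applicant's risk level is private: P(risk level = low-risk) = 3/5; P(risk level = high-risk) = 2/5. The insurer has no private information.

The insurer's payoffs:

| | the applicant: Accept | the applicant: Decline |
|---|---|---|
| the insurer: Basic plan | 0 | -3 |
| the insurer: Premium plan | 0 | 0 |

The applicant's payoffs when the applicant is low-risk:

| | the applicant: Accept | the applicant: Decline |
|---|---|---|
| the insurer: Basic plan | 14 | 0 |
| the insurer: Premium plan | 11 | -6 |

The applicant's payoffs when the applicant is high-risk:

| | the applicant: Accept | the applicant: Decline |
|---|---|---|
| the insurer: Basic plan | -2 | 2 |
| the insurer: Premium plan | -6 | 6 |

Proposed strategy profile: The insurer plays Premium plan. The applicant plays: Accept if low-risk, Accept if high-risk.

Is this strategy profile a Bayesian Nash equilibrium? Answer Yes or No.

The insurer plays Premium plan: E[Premium plan] = 3/5·(0) + 2/5·(0) = 0; E[Basic plan] = 0. Best-responding. ✓
The applicant (risk level low-risk), facing Premium plan: Accept gives 11, Decline gives -6. Proposed Accept is best. ✓
The applicant (risk level high-risk), facing Premium plan: Accept gives -6, Decline gives 6. Proposed Accept is not best — profitable deviation exists. ✗

No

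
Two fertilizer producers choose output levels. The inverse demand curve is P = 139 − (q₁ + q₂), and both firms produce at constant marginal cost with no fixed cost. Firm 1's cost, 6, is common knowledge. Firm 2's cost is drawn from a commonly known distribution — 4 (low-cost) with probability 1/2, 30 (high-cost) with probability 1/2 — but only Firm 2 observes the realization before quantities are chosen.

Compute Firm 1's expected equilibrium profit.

2304

Type-c best response for Firm 2: q₂(c) = (139 − c)/2 − q₁/2.
Firm 1 maximizes expected profit; its first-order condition is 139 − 2q₁ − E[q₂] − 6 = 0.
Substituting E[q₂] and solving: E[c₂] = 17, so q₁ = (139 − 2·6 + 17)/3 = 48.
E[P] = 139 − (q₁ + E[q₂]) = 54; Firm 1's expected profit = (E[P] − 6)·q₁ = (54 − 6)·48 = 2304.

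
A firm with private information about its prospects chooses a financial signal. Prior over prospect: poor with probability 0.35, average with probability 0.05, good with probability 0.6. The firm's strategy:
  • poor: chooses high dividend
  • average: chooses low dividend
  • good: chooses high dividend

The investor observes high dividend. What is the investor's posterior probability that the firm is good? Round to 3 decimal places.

Apply Bayes' rule using the sender's strategy as the likelihood.
P(high dividend) = 0.35·1 + 0.05·0 + 0.6·1 = 0.95
P(good | high dividend) = (0.6·1) / 0.95 = 0.6 / 0.95 = 0.631579

0.632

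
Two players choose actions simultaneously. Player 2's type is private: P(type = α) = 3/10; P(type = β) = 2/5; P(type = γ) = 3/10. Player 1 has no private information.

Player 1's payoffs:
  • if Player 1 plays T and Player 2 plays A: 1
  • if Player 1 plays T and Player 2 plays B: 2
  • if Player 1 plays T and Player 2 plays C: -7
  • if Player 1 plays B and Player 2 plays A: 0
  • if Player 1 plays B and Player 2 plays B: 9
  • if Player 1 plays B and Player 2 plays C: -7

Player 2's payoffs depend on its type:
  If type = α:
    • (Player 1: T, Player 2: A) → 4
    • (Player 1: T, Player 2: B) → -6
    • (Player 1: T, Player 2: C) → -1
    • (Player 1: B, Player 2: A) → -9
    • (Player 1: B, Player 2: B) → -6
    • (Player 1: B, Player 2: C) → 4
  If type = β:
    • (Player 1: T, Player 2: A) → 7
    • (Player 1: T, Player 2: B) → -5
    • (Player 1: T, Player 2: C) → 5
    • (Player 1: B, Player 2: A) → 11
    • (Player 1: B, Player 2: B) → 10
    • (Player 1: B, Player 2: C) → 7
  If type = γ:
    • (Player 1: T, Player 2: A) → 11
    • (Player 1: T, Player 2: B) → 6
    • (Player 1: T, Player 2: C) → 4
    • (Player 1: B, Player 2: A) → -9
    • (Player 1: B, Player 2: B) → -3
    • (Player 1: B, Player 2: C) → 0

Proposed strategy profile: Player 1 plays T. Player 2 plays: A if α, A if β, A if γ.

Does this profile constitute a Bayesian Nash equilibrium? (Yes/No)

Yes

A profile is a BNE iff every type of every player is best-responding given beliefs about the other side.
Player 1 plays T: E[T] = 3/10·(1) + 2/5·(1) + 3/10·(1) = 1; E[B] = 0. Best-responding. ✓
Player 2 (type α), facing T: A gives 4, B gives -6, C gives -1. Proposed A is best. ✓
Player 2 (type β), facing T: A gives 7, B gives -5, C gives 5. Proposed A is best. ✓
Player 2 (type γ), facing T: A gives 11, B gives 6, C gives 4. Proposed A is best. ✓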